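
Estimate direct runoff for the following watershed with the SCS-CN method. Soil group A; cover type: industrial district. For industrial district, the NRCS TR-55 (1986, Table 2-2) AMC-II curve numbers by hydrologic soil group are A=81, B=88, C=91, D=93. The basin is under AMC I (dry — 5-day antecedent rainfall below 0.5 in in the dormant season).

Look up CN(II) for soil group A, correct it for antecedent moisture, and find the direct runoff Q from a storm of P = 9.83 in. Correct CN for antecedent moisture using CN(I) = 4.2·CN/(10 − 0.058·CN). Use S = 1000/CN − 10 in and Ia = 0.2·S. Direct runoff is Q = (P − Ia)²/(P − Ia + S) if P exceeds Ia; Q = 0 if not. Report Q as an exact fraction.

Q = 2196570018889/413697318300 in ≈ 5.310 in

NRCS table: industrial district, soil group A → CN(II) = 81
Dry (AMC I): CN(I) = 4.2·81/(10 − 0.058·81) = (1701/5)/(2651/500) = 170100/2651 ≈ 64.164
Max retention: S = 1000/(170100/2651) − 10 = 9500/1701 in (≈ 5.585 in)
Ia = 0.2S: 0.2·5.585 = 1.117 in (exactly 1900/1701)
P − Ia = 9.830 − 1.117 = 1482083/170100 ≈ 8.713 in (> 0, runoff occurs)
Runoff Q = (P−Ia)²/(P−Ia+S) = (8.713)²/(8.713+5.585) = 2196570018889/413697318300 ≈ 5.310 in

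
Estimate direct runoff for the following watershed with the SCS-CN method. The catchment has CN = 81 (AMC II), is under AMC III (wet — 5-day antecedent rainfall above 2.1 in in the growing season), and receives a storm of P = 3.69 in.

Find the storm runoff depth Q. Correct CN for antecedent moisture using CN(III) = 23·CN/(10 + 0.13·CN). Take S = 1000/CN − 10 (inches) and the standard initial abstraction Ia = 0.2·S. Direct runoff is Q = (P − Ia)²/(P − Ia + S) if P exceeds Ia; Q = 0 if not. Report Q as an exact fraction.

Q = 421781405809/156388976100 in ≈ 2.697 in

Adjust CN=81 to AMC III: 23·81/(10 + 0.13·81) → 1863 ÷ (2053/100) = 186300/2053 ≈ 90.745
Max retention: S = 1000/(186300/2053) − 10 = 1900/1863 in (≈ 1.020 in)
Ia = 0.2·(1900/1863) = 380/1863 in ≈ 0.204 in
Since P=3.690 > Ia=0.204: effective rainfall P−Ia = 649447/186300 in
Q: (649447/186300)² ÷ (839447/186300) = 421781405809/156388976100 in (≈ 2.697 in)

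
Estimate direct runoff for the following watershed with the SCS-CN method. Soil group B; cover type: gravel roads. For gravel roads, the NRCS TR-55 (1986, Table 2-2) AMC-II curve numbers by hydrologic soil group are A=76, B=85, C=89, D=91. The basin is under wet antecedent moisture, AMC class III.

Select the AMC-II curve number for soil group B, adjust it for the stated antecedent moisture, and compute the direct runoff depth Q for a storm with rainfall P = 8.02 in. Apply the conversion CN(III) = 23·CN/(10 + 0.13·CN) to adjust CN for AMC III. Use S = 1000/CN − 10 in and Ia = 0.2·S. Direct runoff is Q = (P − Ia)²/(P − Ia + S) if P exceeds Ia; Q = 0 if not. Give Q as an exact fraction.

NRCS table: gravel roads, soil group B → CN(II) = 85
Wet (AMC III): CN(III) = 23·85/(10 + 0.13·85) = 1955/(421/20) = 39100/421 ≈ 92.874
Retention S: 1000/CN − 10 with CN=92.874 → S = 300/391 ≈ 0.767 in
Ia = 0.2·(300/391) = 60/391 in ≈ 0.153 in
Excess rainfall: 8.020 − 0.153 = 7.867 in; P > Ia so Q > 0
Runoff Q = (P−Ia)²/(P−Ia+S) = (7.867)²/(7.867+0.767) = 23651671681/3299864050 ≈ 7.167 in

Q = 23651671681/3299864050 in ≈ 7.167 in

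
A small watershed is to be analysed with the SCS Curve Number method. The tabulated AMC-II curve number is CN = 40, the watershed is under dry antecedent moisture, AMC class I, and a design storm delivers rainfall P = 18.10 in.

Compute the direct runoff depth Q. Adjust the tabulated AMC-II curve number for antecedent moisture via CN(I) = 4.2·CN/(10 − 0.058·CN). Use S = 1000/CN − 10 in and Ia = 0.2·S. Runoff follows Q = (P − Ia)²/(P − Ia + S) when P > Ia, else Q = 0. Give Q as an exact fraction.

Dry (AMC I): CN(I) = 4.2·40/(10 − 0.058·40) = 168/(192/25) = 175/8 ≈ 21.875
S = 1000/(175/8) − 10 = 250/7 in ≈ 35.714 in
Ia = 0.2S: 0.2·35.714 = 7.143 in (exactly 50/7)
Since P=18.100 > Ia=7.143: effective rainfall P−Ia = 767/70 in
Q = (767/70)²/((767/70) + 250/7) = (588289/4900)/(3267/70) = 588289/228690 in ≈ 2.572 in

Q = 588289/228690 in ≈ 2.572 in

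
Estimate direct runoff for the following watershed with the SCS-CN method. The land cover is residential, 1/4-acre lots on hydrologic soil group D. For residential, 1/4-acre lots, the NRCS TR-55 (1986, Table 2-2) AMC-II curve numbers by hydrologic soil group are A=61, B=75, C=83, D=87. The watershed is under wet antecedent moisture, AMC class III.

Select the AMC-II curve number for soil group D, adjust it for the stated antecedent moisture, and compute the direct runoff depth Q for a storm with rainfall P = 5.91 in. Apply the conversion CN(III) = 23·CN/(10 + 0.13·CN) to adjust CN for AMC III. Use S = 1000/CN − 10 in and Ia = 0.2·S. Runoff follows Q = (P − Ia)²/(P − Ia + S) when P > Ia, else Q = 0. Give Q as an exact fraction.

Q = 1337702741281/257446859100 in ≈ 5.196 in

NRCS table: residential, 1/4-acre lots, soil group D → CN(II) = 87
Wet (AMC III): CN(III) = 23·87/(10 + 0.13·87) = 2001/(2131/100) = 200100/2131 ≈ 93.900
S = 1000/(200100/2131) − 10 = 1300/2001 in ≈ 0.650 in
Ia = 0.2S: 0.2·0.650 = 0.130 in (exactly 260/2001)
Excess rainfall: 5.910 − 0.130 = 5.780 in; P > Ia so Q > 0
Q = (1156591/200100)²/((1156591/200100) + 1300/2001) = (1337702741281/40040010000)/(1286591/200100) = 1337702741281/257446859100 in ≈ 5.196 in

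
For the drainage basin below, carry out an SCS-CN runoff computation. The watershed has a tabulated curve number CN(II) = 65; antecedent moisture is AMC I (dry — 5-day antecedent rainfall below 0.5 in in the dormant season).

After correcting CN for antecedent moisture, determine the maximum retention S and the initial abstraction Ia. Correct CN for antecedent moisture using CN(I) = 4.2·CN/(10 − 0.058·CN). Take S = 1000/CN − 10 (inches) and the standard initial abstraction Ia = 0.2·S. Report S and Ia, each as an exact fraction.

CN(I) from CN(II)=65: (4.2·65)/(10 − 0.058·65) = 3900/89 ≈ 43.820
Max retention: S = 1000/(3900/89) − 10 = 500/39 in (≈ 12.821 in)
Ia = 0.2·(500/39) = 100/39 in ≈ 2.564 in

S = 500/39 in ≈ 12.821 in; Ia = 100/39 in ≈ 2.564 in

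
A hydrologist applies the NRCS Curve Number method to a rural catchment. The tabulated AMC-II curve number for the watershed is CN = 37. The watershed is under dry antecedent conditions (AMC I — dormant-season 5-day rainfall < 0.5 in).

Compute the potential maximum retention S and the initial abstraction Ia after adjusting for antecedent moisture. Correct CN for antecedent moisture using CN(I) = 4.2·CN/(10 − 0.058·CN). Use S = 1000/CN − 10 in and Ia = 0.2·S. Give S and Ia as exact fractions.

S = 1500/37 in ≈ 40.541 in; Ia = 300/37 in ≈ 8.108 in

CN(I) from CN(II)=37: (4.2·37)/(10 − 0.058·37) = 3700/187 ≈ 19.786
Max retention: S = 1000/(3700/187) − 10 = 1500/37 in (≈ 40.541 in)
Initial abstraction Ia = S/5 = (1500/37)/5 = 300/37 ≈ 8.108 in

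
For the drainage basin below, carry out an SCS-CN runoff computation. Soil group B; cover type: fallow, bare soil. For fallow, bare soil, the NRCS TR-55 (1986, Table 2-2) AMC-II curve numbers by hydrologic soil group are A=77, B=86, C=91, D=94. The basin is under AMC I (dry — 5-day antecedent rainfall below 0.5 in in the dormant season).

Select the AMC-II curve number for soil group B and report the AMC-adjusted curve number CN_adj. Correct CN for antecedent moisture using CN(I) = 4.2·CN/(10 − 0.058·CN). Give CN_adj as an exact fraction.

CN_adj = 12900/179 ≈ 72.067

NRCS table: fallow, bare soil, soil group B → CN(II) = 86
CN(I) from CN(II)=86: (4.2·86)/(10 − 0.058·86) = 12900/179 ≈ 72.067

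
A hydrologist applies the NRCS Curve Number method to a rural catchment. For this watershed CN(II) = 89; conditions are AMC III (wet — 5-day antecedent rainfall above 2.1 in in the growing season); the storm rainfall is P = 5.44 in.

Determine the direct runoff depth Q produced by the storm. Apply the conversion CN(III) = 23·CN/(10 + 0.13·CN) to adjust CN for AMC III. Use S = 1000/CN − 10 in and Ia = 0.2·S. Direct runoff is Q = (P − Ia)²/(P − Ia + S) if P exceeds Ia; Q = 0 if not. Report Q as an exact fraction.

Q = 9308755458/1921570075 in ≈ 4.844 in

CN(III) from CN(II)=89: (23·89)/(10 + 0.13·89) = 204700/2157 ≈ 94.900
Retention S: 1000/CN − 10 with CN=94.900 → S = 1100/2047 ≈ 0.537 in
Ia = 0.2·(1100/2047) = 220/2047 in ≈ 0.107 in
P − Ia = 5.440 − 0.107 = 272892/51175 ≈ 5.333 in (> 0, runoff occurs)
Runoff Q = (P−Ia)²/(P−Ia+S) = (5.333)²/(5.333+0.537) = 9308755458/1921570075 ≈ 4.844 in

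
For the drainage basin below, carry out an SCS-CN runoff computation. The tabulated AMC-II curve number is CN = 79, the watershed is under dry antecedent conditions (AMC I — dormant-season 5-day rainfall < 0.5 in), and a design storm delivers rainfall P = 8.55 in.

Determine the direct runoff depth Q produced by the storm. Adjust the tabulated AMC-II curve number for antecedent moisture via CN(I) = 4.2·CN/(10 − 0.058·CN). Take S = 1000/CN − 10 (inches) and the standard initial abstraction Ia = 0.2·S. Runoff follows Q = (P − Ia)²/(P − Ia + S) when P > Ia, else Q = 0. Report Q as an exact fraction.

Adjust CN=79 to AMC I: 4.2·79/(10 − 0.058·79) → (1659/5) ÷ (2709/500) = 7900/129 ≈ 61.240
Retention S: 1000/CN − 10 with CN=61.240 → S = 500/79 ≈ 6.329 in
Initial abstraction Ia = S/5 = (500/79)/5 = 100/79 ≈ 1.266 in
Excess rainfall: 8.550 − 1.266 = 7.284 in; P > Ia so Q > 0
Q: (11509/1580)² ÷ (21509/1580) = 132457081/33984220 in (≈ 3.898 in)

Q = 132457081/33984220 in ≈ 3.898 in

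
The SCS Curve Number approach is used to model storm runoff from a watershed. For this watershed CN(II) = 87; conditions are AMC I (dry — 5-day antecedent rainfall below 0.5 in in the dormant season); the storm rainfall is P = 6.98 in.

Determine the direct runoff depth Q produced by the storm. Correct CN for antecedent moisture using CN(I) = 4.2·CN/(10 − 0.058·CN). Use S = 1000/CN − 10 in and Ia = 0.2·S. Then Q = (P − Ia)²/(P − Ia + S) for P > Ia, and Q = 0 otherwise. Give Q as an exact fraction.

Q = 327897100129/81997861050 in ≈ 3.999 in

Dry (AMC I): CN(I) = 4.2·87/(10 − 0.058·87) = (1827/5)/(2477/500) = 182700/2477 ≈ 73.759
Retention S: 1000/CN − 10 with CN=73.759 → S = 6500/1827 ≈ 3.558 in
Ia = 0.2S: 0.2·3.558 = 0.712 in (exactly 1300/1827)
Excess rainfall: 6.980 − 0.712 = 6.268 in; P > Ia so Q > 0
Q = (572623/91350)²/((572623/91350) + 6500/1827) = (327897100129/8344822500)/(897623/91350) = 327897100129/81997861050 in ≈ 3.999 in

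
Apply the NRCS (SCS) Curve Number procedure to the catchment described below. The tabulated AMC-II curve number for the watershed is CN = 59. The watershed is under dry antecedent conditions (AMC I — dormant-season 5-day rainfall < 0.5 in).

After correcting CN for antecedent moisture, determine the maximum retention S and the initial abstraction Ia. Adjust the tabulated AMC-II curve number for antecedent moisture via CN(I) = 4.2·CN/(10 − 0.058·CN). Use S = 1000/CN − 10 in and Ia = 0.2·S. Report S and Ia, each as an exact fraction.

S = 20500/1239 in ≈ 16.546 in; Ia = 4100/1239 in ≈ 3.309 in

Dry (AMC I): CN(I) = 4.2·59/(10 − 0.058·59) = (1239/5)/(3289/500) = 123900/3289 ≈ 37.671
Max retention: S = 1000/(123900/3289) − 10 = 20500/1239 in (≈ 16.546 in)
Ia = 0.2S: 0.2·16.546 = 3.309 in (exactly 4100/1239)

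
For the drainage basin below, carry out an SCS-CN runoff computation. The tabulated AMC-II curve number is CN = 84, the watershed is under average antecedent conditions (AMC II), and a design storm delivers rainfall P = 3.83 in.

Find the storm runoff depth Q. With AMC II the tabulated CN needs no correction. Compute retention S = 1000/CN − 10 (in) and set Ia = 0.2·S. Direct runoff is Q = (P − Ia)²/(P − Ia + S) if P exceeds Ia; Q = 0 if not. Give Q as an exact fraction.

AMC II — tabulated CN = 84 applies directly.
S = 1000/84 − 10 = 40/21 in ≈ 1.905 in
Ia = 0.2S: 0.2·1.905 = 0.381 in (exactly 8/21)
Excess rainfall: 3.830 − 0.381 = 3.449 in; P > Ia so Q > 0
Runoff Q = (P−Ia)²/(P−Ia+S) = (3.449)²/(3.449+1.905) = 52461049/23610300 ≈ 2.222 in

Q = 52461049/23610300 in ≈ 2.222 in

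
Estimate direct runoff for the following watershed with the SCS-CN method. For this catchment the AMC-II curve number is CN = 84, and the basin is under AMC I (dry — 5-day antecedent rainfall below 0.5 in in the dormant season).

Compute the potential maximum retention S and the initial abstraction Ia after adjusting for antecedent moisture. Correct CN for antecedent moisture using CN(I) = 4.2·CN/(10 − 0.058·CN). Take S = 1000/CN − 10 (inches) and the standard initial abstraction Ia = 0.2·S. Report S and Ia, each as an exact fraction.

Dry (AMC I): CN(I) = 4.2·84/(10 − 0.058·84) = (1764/5)/(641/125) = 44100/641 ≈ 68.799
Max retention: S = 1000/(44100/641) − 10 = 2000/441 in (≈ 4.535 in)
Ia = 0.2S: 0.2·4.535 = 0.907 in (exactly 400/441)

S = 2000/441 in ≈ 4.535 in; Ia = 400/441 in ≈ 0.907 in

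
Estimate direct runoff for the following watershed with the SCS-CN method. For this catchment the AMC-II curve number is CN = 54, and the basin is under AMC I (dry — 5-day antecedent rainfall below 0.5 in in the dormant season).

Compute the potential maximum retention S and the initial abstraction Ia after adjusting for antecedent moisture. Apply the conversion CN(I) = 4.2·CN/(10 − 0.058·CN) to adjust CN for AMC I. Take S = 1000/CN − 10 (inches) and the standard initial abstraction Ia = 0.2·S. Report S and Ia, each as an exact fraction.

S = 11500/567 in ≈ 20.282 in; Ia = 2300/567 in ≈ 4.056 in

CN(I) from CN(II)=54: (4.2·54)/(10 − 0.058·54) = 56700/1717 ≈ 33.023
S = 1000/(56700/1717) − 10 = 11500/567 in ≈ 20.282 in
Ia = 0.2·(11500/567) = 2300/567 in ≈ 4.056 in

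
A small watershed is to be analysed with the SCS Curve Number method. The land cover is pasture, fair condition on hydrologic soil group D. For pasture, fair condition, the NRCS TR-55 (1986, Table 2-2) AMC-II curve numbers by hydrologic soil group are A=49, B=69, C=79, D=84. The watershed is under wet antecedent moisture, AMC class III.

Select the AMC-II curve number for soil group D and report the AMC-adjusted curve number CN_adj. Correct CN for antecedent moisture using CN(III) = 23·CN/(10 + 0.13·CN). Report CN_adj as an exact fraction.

NRCS table: pasture, fair condition, soil group D → CN(II) = 84
CN(III) from CN(II)=84: (23·84)/(10 + 0.13·84) = 48300/523 ≈ 92.352

CN_adj = 48300/523 ≈ 92.352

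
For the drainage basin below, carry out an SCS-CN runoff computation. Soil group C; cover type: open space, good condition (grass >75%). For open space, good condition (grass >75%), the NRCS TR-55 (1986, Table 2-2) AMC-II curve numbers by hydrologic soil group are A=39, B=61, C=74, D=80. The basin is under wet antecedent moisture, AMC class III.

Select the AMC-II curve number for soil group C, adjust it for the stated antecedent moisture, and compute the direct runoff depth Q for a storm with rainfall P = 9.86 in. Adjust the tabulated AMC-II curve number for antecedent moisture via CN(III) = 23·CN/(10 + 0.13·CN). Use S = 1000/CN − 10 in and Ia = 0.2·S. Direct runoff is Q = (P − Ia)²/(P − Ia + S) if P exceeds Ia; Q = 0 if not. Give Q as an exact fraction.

NRCS table: open space, good condition (grass >75%), soil group C → CN(II) = 74
Wet (AMC III): CN(III) = 23·74/(10 + 0.13·74) = 1702/(981/50) = 85100/981 ≈ 86.748
S = 1000/(85100/981) − 10 = 1300/851 in ≈ 1.528 in
Initial abstraction Ia = S/5 = (1300/851)/5 = 260/851 ≈ 0.306 in
Excess rainfall: 9.860 − 0.306 = 9.554 in; P > Ia so Q > 0
Runoff Q = (P−Ia)²/(P−Ia+S) = (9.554)²/(9.554+1.528) = 165277210849/20064154650 ≈ 8.237 in

Q = 165277210849/20064154650 in ≈ 8.237 in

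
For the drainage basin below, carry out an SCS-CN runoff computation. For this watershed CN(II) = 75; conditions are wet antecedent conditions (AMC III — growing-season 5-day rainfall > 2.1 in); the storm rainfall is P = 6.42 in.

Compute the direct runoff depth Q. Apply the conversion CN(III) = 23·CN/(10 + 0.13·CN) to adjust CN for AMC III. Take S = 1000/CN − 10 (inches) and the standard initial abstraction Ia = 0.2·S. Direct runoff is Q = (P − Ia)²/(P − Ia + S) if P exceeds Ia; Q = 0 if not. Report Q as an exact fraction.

Q = 447280201/90214050 in ≈ 4.958 in

CN(III) from CN(II)=75: (23·75)/(10 + 0.13·75) = 6900/79 ≈ 87.342
Max retention: S = 1000/(6900/79) − 10 = 100/69 in (≈ 1.449 in)
Ia = 0.2S: 0.2·1.449 = 0.290 in (exactly 20/69)
P − Ia = 6.420 − 0.290 = 21149/3450 ≈ 6.130 in (> 0, runoff occurs)
Q = (21149/3450)²/((21149/3450) + 100/69) = (447280201/11902500)/(26149/3450) = 447280201/90214050 in ≈ 4.958 in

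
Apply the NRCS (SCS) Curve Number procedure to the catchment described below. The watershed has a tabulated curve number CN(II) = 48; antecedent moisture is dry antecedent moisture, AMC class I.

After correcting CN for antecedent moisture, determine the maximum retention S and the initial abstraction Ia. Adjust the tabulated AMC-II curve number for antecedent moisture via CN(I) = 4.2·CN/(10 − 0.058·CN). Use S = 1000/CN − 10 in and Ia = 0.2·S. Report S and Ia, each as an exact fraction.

Dry (AMC I): CN(I) = 4.2·48/(10 − 0.058·48) = (1008/5)/(902/125) = 12600/451 ≈ 27.938
Retention S: 1000/CN − 10 with CN=27.938 → S = 1625/63 ≈ 25.794 in
Initial abstraction Ia = S/5 = (1625/63)/5 = 325/63 ≈ 5.159 in

S = 1625/63 in ≈ 25.794 in; Ia = 325/63 in ≈ 5.159 in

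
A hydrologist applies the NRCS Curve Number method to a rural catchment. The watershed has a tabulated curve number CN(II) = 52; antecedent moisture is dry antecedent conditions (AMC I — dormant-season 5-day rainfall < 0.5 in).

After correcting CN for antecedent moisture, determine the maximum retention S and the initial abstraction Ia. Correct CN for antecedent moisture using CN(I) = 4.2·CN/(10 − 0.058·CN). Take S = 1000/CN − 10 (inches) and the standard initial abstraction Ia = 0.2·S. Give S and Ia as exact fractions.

CN(I) from CN(II)=52: (4.2·52)/(10 − 0.058·52) = 9100/291 ≈ 31.271
S = 1000/(9100/291) − 10 = 2000/91 in ≈ 21.978 in
Ia = 0.2S: 0.2·21.978 = 4.396 in (exactly 400/91)

S = 2000/91 in ≈ 21.978 in; Ia = 400/91 in ≈ 4.396 in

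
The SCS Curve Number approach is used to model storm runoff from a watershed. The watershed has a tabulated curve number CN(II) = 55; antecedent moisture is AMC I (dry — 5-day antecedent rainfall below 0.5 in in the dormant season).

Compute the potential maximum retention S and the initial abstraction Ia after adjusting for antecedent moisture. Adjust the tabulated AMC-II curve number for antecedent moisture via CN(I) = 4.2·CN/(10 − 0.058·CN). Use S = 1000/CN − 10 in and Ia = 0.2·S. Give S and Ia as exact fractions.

S = 1500/77 in ≈ 19.481 in; Ia = 300/77 in ≈ 3.896 in

Adjust CN=55 to AMC I: 4.2·55/(10 − 0.058·55) → 231 ÷ (681/100) = 7700/227 ≈ 33.921
Max retention: S = 1000/(7700/227) − 10 = 1500/77 in (≈ 19.481 in)
Ia = 0.2·(1500/77) = 300/77 in ≈ 3.896 in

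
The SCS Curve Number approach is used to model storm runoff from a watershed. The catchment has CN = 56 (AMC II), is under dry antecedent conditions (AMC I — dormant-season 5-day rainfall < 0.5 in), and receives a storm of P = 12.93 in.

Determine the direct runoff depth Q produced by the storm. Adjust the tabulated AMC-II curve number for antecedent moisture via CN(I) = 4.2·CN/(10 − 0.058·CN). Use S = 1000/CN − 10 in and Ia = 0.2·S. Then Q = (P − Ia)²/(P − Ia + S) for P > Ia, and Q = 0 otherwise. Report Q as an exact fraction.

Q = 18244175041/6028043700 in ≈ 3.027 in

Dry (AMC I): CN(I) = 4.2·56/(10 − 0.058·56) = (1176/5)/(844/125) = 7350/211 ≈ 34.834
Max retention: S = 1000/(7350/211) − 10 = 2750/147 in (≈ 18.707 in)
Initial abstraction Ia = S/5 = (2750/147)/5 = 550/147 ≈ 3.741 in
Excess rainfall: 12.930 − 3.741 = 9.189 in; P > Ia so Q > 0
Q: (135071/14700)² ÷ (410071/14700) = 18244175041/6028043700 in (≈ 3.027 in)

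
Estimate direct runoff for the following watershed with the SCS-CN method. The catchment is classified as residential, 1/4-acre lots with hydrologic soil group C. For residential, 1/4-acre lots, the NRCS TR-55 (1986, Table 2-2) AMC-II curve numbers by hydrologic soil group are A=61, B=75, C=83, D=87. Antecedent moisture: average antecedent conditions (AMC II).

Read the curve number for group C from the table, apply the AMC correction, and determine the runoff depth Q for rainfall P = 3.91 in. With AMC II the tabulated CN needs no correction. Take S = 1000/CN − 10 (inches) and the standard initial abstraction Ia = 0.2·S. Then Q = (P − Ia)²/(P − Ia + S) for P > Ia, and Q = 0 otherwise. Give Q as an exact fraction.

Q = 49651577/22484700 in ≈ 2.208 in

NRCS table: residential, 1/4-acre lots, soil group C → CN(II) = 83
Average conditions: CN = 83 (no AMC adjustment).
Max retention: S = 1000/83 − 10 = 170/83 in (≈ 2.048 in)
Initial abstraction Ia = S/5 = (170/83)/5 = 34/83 ≈ 0.410 in
Since P=3.910 > Ia=0.410: effective rainfall P−Ia = 29053/8300 in
Q = (29053/8300)²/((29053/8300) + 170/83) = (844076809/68890000)/(46053/8300) = 49651577/22484700 in ≈ 2.208 in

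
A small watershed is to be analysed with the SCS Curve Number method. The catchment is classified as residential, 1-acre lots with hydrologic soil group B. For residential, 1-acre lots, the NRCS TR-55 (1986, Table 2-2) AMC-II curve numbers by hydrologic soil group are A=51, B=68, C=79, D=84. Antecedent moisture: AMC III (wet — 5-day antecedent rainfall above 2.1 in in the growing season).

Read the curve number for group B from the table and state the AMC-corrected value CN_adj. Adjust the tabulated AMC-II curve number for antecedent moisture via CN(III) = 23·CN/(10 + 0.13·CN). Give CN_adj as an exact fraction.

NRCS table: residential, 1-acre lots, soil group B → CN(II) = 68
Wet (AMC III): CN(III) = 23·68/(10 + 0.13·68) = 1564/(471/25) = 39100/471 ≈ 83.015

CN_adj = 39100/471 ≈ 83.015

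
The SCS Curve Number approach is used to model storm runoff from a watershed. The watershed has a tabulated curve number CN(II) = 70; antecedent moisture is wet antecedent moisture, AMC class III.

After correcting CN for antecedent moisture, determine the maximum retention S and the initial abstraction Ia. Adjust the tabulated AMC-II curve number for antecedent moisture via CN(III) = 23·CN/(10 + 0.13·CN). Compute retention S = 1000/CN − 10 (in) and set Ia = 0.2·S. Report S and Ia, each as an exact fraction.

Adjust CN=70 to AMC III: 23·70/(10 + 0.13·70) → 1610 ÷ (191/10) = 16100/191 ≈ 84.293
Retention S: 1000/CN − 10 with CN=84.293 → S = 300/161 ≈ 1.863 in
Ia = 0.2·(300/161) = 60/161 in ≈ 0.373 in

S = 300/161 in ≈ 1.863 in; Ia = 60/161 in ≈ 0.373 in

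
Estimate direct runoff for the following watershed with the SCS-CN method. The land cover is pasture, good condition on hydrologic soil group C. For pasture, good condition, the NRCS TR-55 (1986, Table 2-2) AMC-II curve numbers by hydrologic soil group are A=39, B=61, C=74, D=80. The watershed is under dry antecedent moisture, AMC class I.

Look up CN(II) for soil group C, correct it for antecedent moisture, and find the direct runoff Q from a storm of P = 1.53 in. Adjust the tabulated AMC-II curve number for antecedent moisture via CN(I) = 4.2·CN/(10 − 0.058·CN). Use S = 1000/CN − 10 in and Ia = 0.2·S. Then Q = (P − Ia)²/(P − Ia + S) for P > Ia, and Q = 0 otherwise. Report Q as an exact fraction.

Q = 0 in ≈ 0.000 in

NRCS table: pasture, good condition, soil group C → CN(II) = 74
CN(I) from CN(II)=74: (4.2·74)/(10 − 0.058·74) = 77700/1427 ≈ 54.450
Retention S: 1000/CN − 10 with CN=54.450 → S = 6500/777 ≈ 8.366 in
Initial abstraction Ia = S/5 = (6500/777)/5 = 1300/777 ≈ 1.673 in
P = 1.530 ≤ Ia = 1.673 in: entire storm abstracted, Q = 0.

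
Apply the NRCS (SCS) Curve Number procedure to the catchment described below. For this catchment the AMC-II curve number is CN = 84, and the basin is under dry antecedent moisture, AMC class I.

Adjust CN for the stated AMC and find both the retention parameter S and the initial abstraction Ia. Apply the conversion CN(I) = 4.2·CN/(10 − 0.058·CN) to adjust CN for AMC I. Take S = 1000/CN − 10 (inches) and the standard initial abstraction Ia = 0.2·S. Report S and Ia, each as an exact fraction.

CN(I) from CN(II)=84: (4.2·84)/(10 − 0.058·84) = 44100/641 ≈ 68.799
Max retention: S = 1000/(44100/641) − 10 = 2000/441 in (≈ 4.535 in)
Ia = 0.2·(2000/441) = 400/441 in ≈ 0.907 in

S = 2000/441 in ≈ 4.535 in; Ia = 400/441 in ≈ 0.907 in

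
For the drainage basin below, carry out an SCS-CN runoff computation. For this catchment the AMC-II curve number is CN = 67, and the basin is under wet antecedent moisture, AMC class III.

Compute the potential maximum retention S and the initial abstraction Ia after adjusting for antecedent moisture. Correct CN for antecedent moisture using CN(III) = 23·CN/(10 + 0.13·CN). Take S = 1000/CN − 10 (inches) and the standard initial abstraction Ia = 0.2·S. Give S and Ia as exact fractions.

S = 3300/1541 in ≈ 2.141 in; Ia = 660/1541 in ≈ 0.428 in

Wet (AMC III): CN(III) = 23·67/(10 + 0.13·67) = 1541/(1871/100) = 154100/1871 ≈ 82.362
S = 1000/(154100/1871) − 10 = 3300/1541 in ≈ 2.141 in
Ia = 0.2S: 0.2·2.141 = 0.428 in (exactly 660/1541)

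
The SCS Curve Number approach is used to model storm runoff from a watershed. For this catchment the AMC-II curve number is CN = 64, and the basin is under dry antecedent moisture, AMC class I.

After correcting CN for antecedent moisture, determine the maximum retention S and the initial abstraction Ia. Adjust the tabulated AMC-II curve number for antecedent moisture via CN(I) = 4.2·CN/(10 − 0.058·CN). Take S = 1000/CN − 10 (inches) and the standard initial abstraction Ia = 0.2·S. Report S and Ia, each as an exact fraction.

Dry (AMC I): CN(I) = 4.2·64/(10 − 0.058·64) = (1344/5)/(786/125) = 5600/131 ≈ 42.748
S = 1000/(5600/131) − 10 = 375/28 in ≈ 13.393 in
Initial abstraction Ia = S/5 = (375/28)/5 = 75/28 ≈ 2.679 in

S = 375/28 in ≈ 13.393 in; Ia = 75/28 in ≈ 2.679 in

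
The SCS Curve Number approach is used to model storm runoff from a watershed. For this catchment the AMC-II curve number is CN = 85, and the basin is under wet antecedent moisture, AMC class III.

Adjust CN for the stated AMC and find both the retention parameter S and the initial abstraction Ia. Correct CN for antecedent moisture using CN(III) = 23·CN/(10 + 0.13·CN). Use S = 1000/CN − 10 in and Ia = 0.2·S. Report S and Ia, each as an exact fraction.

S = 300/391 in ≈ 0.767 in; Ia = 60/391 in ≈ 0.153 in

CN(III) from CN(II)=85: (23·85)/(10 + 0.13·85) = 39100/421 ≈ 92.874
Max retention: S = 1000/(39100/421) − 10 = 300/391 in (≈ 0.767 in)
Ia = 0.2S: 0.2·0.767 = 0.153 in (exactly 60/391)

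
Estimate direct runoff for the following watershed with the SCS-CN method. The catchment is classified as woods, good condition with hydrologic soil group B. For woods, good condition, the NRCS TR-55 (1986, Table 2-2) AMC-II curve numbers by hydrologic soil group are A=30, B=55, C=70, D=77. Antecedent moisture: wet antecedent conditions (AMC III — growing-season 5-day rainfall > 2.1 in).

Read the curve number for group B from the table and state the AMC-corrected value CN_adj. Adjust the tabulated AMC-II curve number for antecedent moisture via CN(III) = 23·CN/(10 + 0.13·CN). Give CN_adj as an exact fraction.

NRCS table: woods, good condition, soil group B → CN(II) = 55
Adjust CN=55 to AMC III: 23·55/(10 + 0.13·55) → 1265 ÷ (343/20) = 25300/343 ≈ 73.761

CN_adj = 25300/343 ≈ 73.761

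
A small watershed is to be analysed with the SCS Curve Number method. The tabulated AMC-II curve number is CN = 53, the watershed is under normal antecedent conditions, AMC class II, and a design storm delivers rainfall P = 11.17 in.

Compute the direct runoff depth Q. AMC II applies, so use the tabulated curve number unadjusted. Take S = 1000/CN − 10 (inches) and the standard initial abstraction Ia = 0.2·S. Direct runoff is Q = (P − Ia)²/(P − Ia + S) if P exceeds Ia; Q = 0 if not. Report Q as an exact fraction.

Average conditions: CN = 53 (no AMC adjustment).
S = 1000/53 − 10 = 470/53 in ≈ 8.868 in
Ia = 0.2·(470/53) = 94/53 in ≈ 1.774 in
Since P=11.170 > Ia=1.774: effective rainfall P−Ia = 49801/5300 in
Runoff Q = (P−Ia)²/(P−Ia+S) = (9.396)²/(9.396+8.868) = 2480139601/513045300 ≈ 4.834 in

Q = 2480139601/513045300 in ≈ 4.834 in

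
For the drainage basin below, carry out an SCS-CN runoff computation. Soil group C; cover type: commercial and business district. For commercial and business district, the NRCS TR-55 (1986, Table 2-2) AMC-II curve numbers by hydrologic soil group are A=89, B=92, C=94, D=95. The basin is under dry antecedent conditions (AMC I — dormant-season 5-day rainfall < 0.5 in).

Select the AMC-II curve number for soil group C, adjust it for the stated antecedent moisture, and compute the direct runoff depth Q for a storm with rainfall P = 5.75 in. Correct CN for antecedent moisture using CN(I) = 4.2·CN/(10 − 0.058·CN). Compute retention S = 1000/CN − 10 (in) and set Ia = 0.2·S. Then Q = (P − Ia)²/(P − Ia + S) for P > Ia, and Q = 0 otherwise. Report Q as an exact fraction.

NRCS table: commercial and business district, soil group C → CN(II) = 94
Dry (AMC I): CN(I) = 4.2·94/(10 − 0.058·94) = (1974/5)/(1137/250) = 32900/379 ≈ 86.807
S = 1000/(32900/379) − 10 = 500/329 in ≈ 1.520 in
Ia = 0.2·(500/329) = 100/329 in ≈ 0.304 in
Since P=5.750 > Ia=0.304: effective rainfall P−Ia = 7167/1316 in
Runoff Q = (P−Ia)²/(P−Ia+S) = (5.446)²/(5.446+1.520) = 51365889/12063772 ≈ 4.258 in

Q = 51365889/12063772 in ≈ 4.258 in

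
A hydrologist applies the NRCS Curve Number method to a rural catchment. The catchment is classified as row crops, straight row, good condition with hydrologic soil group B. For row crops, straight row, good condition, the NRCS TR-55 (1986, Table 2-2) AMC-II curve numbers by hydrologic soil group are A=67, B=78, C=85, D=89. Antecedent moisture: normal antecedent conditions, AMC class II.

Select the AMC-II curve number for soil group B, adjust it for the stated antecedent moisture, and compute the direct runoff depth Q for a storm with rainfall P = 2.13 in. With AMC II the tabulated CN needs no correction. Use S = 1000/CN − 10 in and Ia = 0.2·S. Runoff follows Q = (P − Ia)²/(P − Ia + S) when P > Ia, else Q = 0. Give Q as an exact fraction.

NRCS table: row crops, straight row, good condition, soil group B → CN(II) = 78
AMC II — tabulated CN = 78 applies directly.
Max retention: S = 1000/78 − 10 = 110/39 in (≈ 2.821 in)
Initial abstraction Ia = S/5 = (110/39)/5 = 22/39 ≈ 0.564 in
Since P=2.130 > Ia=0.564: effective rainfall P−Ia = 6107/3900 in
Runoff Q = (P−Ia)²/(P−Ia+S) = (1.566)²/(1.566+2.821) = 37295449/66717300 ≈ 0.559 in

Q = 37295449/66717300 in ≈ 0.559 in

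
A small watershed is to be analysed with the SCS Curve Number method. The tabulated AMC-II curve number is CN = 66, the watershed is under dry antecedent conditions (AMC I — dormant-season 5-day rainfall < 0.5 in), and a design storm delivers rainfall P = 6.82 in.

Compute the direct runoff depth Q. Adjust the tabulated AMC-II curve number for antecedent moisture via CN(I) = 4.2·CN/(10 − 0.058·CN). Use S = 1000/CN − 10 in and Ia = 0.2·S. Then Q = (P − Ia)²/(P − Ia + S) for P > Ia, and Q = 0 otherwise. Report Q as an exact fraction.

Q = 22895623969/19969245450 in ≈ 1.147 in

CN(I) from CN(II)=66: (4.2·66)/(10 − 0.058·66) = 69300/1543 ≈ 44.913
Retention S: 1000/CN − 10 with CN=44.913 → S = 8500/693 ≈ 12.266 in
Initial abstraction Ia = S/5 = (8500/693)/5 = 1700/693 ≈ 2.453 in
Excess rainfall: 6.820 − 2.453 = 4.367 in; P > Ia so Q > 0
Runoff Q = (P−Ia)²/(P−Ia+S) = (4.367)²/(4.367+12.266) = 22895623969/19969245450 ≈ 1.147 in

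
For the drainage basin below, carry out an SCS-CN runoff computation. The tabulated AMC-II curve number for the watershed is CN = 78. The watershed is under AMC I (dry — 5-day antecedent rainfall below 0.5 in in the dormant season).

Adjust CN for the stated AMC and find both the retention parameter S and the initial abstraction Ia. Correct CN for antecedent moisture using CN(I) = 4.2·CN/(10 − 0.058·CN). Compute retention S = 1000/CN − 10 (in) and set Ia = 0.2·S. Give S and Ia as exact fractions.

Adjust CN=78 to AMC I: 4.2·78/(10 − 0.058·78) → (1638/5) ÷ (1369/250) = 81900/1369 ≈ 59.825
Max retention: S = 1000/(81900/1369) − 10 = 5500/819 in (≈ 6.716 in)
Ia = 0.2S: 0.2·6.716 = 1.343 in (exactly 1100/819)

S = 5500/819 in ≈ 6.716 in; Ia = 1100/819 in ≈ 1.343 in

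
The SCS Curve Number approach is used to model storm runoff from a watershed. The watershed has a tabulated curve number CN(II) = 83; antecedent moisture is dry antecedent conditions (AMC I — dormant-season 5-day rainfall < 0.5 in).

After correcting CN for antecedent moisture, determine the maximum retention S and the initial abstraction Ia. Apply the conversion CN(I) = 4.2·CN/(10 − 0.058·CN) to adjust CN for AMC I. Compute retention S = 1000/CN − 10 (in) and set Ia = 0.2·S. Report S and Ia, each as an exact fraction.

S = 8500/1743 in ≈ 4.877 in; Ia = 1700/1743 in ≈ 0.975 in

Adjust CN=83 to AMC I: 4.2·83/(10 − 0.058·83) → (1743/5) ÷ (2593/500) = 174300/2593 ≈ 67.219
Retention S: 1000/CN − 10 with CN=67.219 → S = 8500/1743 ≈ 4.877 in
Ia = 0.2S: 0.2·4.877 = 0.975 in (exactly 1700/1743)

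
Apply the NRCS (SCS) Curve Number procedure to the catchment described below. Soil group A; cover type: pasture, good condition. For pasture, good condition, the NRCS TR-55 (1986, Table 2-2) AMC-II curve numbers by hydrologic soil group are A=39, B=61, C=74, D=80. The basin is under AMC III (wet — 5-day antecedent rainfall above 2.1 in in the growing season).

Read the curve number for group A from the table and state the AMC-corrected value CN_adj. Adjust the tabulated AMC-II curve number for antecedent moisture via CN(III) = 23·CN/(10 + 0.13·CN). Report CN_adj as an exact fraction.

CN_adj = 89700/1507 ≈ 59.522

NRCS table: pasture, good condition, soil group A → CN(II) = 39
CN(III) from CN(II)=39: (23·39)/(10 + 0.13·39) = 89700/1507 ≈ 59.522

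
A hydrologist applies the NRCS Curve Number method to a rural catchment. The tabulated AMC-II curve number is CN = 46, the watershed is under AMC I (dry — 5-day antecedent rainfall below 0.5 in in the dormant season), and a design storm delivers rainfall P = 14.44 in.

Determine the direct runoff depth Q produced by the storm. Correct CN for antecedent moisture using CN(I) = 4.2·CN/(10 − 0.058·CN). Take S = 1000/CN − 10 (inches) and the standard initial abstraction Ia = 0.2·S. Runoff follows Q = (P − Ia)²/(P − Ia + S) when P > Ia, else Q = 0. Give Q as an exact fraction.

Q = 1268855641/596187025 in ≈ 2.128 in

CN(I) from CN(II)=46: (4.2·46)/(10 − 0.058·46) = 16100/611 ≈ 26.350
Max retention: S = 1000/(16100/611) − 10 = 4500/161 in (≈ 27.950 in)
Initial abstraction Ia = S/5 = (4500/161)/5 = 900/161 ≈ 5.590 in
Excess rainfall: 14.440 − 5.590 = 8.850 in; P > Ia so Q > 0
Runoff Q = (P−Ia)²/(P−Ia+S) = (8.850)²/(8.850+27.950) = 1268855641/596187025 ≈ 2.128 in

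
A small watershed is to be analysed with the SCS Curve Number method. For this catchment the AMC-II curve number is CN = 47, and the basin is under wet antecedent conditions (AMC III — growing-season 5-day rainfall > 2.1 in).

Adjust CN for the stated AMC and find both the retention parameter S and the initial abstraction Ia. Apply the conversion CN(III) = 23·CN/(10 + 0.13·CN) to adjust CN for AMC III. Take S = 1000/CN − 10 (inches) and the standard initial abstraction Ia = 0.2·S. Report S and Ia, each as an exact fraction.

S = 5300/1081 in ≈ 4.903 in; Ia = 1060/1081 in ≈ 0.981 in

Adjust CN=47 to AMC III: 23·47/(10 + 0.13·47) → 1081 ÷ (1611/100) = 108100/1611 ≈ 67.101
Max retention: S = 1000/(108100/1611) − 10 = 5300/1081 in (≈ 4.903 in)
Ia = 0.2S: 0.2·4.903 = 0.981 in (exactly 1060/1081)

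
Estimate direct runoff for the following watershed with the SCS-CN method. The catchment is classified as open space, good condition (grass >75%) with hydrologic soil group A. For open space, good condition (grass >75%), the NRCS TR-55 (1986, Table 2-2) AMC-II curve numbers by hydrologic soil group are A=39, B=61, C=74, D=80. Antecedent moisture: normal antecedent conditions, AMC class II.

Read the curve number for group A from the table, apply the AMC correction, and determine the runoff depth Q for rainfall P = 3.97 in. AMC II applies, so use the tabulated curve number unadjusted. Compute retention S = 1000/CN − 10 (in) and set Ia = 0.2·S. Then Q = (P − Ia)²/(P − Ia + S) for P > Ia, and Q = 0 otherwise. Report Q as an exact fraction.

NRCS table: open space, good condition (grass >75%), soil group A → CN(II) = 39
Average conditions: CN = 39 (no AMC adjustment).
Max retention: S = 1000/39 − 10 = 610/39 in (≈ 15.641 in)
Ia = 0.2·(610/39) = 122/39 in ≈ 3.128 in
Excess rainfall: 3.970 − 3.128 = 0.842 in; P > Ia so Q > 0
Runoff Q = (P−Ia)²/(P−Ia+S) = (0.842)²/(0.842+15.641) = 10778089/250703700 ≈ 0.043 in

Q = 10778089/250703700 in ≈ 0.043 in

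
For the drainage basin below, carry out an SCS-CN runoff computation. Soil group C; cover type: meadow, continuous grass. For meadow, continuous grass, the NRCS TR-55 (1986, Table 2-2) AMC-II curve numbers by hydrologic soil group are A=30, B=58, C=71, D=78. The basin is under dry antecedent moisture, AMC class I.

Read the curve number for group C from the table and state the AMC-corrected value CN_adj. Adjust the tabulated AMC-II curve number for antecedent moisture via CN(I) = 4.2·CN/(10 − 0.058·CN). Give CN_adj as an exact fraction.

NRCS table: meadow, continuous grass, soil group C → CN(II) = 71
Adjust CN=71 to AMC I: 4.2·71/(10 − 0.058·71) → (1491/5) ÷ (2941/500) = 149100/2941 ≈ 50.697

CN_adj = 149100/2941 ≈ 50.697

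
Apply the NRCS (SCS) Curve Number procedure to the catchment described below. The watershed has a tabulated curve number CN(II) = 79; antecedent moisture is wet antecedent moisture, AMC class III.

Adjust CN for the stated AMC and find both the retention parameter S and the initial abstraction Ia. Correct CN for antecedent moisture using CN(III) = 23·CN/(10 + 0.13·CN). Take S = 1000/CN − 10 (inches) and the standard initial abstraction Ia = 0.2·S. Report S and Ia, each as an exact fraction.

S = 2100/1817 in ≈ 1.156 in; Ia = 420/1817 in ≈ 0.231 in

Wet (AMC III): CN(III) = 23·79/(10 + 0.13·79) = 1817/(2027/100) = 181700/2027 ≈ 89.640
Max retention: S = 1000/(181700/2027) − 10 = 2100/1817 in (≈ 1.156 in)
Ia = 0.2S: 0.2·1.156 = 0.231 in (exactly 420/1817)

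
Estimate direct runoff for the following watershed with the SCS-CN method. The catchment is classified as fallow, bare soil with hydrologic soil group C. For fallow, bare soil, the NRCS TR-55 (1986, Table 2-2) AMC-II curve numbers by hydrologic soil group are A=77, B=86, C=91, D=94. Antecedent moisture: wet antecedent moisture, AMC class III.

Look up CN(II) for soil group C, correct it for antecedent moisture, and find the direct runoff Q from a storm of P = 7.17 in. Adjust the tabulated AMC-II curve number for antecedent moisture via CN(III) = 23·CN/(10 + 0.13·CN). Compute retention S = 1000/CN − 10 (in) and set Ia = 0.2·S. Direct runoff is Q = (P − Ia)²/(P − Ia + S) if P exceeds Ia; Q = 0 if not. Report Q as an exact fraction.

Q = 732780982587/109720711100 in ≈ 6.679 in

NRCS table: fallow, bare soil, soil group C → CN(II) = 91
CN(III) from CN(II)=91: (23·91)/(10 + 0.13·91) = 209300/2183 ≈ 95.877
Max retention: S = 1000/(209300/2183) − 10 = 900/2093 in (≈ 0.430 in)
Initial abstraction Ia = S/5 = (900/2093)/5 = 180/2093 ≈ 0.086 in
P − Ia = 7.170 − 0.086 = 1482681/209300 ≈ 7.084 in (> 0, runoff occurs)
Runoff Q = (P−Ia)²/(P−Ia+S) = (7.084)²/(7.084+0.430) = 732780982587/109720711100 ≈ 6.679 in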